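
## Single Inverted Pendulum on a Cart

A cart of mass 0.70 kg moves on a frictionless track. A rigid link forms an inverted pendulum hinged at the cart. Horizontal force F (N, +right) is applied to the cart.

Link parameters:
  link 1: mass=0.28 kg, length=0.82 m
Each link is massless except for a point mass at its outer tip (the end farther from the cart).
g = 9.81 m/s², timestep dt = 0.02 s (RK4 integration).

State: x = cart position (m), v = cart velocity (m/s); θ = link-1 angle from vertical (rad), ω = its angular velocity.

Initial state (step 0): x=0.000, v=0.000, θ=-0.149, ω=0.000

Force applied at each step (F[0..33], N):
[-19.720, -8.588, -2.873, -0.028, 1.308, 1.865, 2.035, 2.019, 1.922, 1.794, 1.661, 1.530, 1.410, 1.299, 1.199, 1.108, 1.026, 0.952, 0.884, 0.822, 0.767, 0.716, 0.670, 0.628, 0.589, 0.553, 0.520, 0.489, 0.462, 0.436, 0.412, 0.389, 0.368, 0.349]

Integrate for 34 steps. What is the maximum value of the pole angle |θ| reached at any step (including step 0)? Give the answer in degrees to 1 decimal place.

apply F[0]=-19.720 → step 1: x=-0.005, v=-0.547, θ=-0.143, ω=0.625
apply F[1]=-8.588 → step 2: x=-0.019, v=-0.781, θ=-0.128, ω=0.875
apply F[2]=-2.873 → step 3: x=-0.035, v=-0.854, θ=-0.110, ω=0.936
apply F[3]=-0.028 → step 4: x=-0.052, v=-0.848, θ=-0.091, ω=0.904
apply F[4]=+1.308 → step 5: x=-0.069, v=-0.804, θ=-0.074, ω=0.831
apply F[5]=+1.865 → step 6: x=-0.084, v=-0.746, θ=-0.058, ω=0.745
apply F[6]=+2.035 → step 7: x=-0.098, v=-0.684, θ=-0.044, ω=0.657
apply F[7]=+2.019 → step 8: x=-0.112, v=-0.624, θ=-0.032, ω=0.575
apply F[8]=+1.922 → step 9: x=-0.123, v=-0.567, θ=-0.021, ω=0.499
apply F[9]=+1.794 → step 10: x=-0.134, v=-0.515, θ=-0.012, ω=0.431
apply F[10]=+1.661 → step 11: x=-0.144, v=-0.466, θ=-0.004, ω=0.370
apply F[11]=+1.530 → step 12: x=-0.153, v=-0.423, θ=0.003, ω=0.317
apply F[12]=+1.410 → step 13: x=-0.161, v=-0.383, θ=0.009, ω=0.270
apply F[13]=+1.299 → step 14: x=-0.168, v=-0.347, θ=0.014, ω=0.229
apply F[14]=+1.199 → step 15: x=-0.175, v=-0.314, θ=0.018, ω=0.192
apply F[15]=+1.108 → step 16: x=-0.181, v=-0.284, θ=0.022, ω=0.160
apply F[16]=+1.026 → step 17: x=-0.186, v=-0.256, θ=0.025, ω=0.132
apply F[17]=+0.952 → step 18: x=-0.191, v=-0.231, θ=0.027, ω=0.108
apply F[18]=+0.884 → step 19: x=-0.196, v=-0.208, θ=0.029, ω=0.086
apply F[19]=+0.822 → step 20: x=-0.200, v=-0.187, θ=0.030, ω=0.068
apply F[20]=+0.767 → step 21: x=-0.203, v=-0.167, θ=0.032, ω=0.051
apply F[21]=+0.716 → step 22: x=-0.206, v=-0.149, θ=0.033, ω=0.037
apply F[22]=+0.670 → step 23: x=-0.209, v=-0.133, θ=0.033, ω=0.025
apply F[23]=+0.628 → step 24: x=-0.212, v=-0.117, θ=0.034, ω=0.014
apply F[24]=+0.589 → step 25: x=-0.214, v=-0.103, θ=0.034, ω=0.005
apply F[25]=+0.553 → step 26: x=-0.216, v=-0.090, θ=0.034, ω=-0.003
apply F[26]=+0.520 → step 27: x=-0.217, v=-0.078, θ=0.034, ω=-0.010
apply F[27]=+0.489 → step 28: x=-0.219, v=-0.067, θ=0.033, ω=-0.016
apply F[28]=+0.462 → step 29: x=-0.220, v=-0.056, θ=0.033, ω=-0.021
apply F[29]=+0.436 → step 30: x=-0.221, v=-0.046, θ=0.033, ω=-0.025
apply F[30]=+0.412 → step 31: x=-0.222, v=-0.037, θ=0.032, ω=-0.028
apply F[31]=+0.389 → step 32: x=-0.223, v=-0.028, θ=0.031, ω=-0.031
apply F[32]=+0.368 → step 33: x=-0.223, v=-0.020, θ=0.031, ω=-0.034
apply F[33]=+0.349 → step 34: x=-0.223, v=-0.013, θ=0.030, ω=-0.036
Max |angle| over trajectory = 0.149 rad = 8.5°.

Answer: 8.5°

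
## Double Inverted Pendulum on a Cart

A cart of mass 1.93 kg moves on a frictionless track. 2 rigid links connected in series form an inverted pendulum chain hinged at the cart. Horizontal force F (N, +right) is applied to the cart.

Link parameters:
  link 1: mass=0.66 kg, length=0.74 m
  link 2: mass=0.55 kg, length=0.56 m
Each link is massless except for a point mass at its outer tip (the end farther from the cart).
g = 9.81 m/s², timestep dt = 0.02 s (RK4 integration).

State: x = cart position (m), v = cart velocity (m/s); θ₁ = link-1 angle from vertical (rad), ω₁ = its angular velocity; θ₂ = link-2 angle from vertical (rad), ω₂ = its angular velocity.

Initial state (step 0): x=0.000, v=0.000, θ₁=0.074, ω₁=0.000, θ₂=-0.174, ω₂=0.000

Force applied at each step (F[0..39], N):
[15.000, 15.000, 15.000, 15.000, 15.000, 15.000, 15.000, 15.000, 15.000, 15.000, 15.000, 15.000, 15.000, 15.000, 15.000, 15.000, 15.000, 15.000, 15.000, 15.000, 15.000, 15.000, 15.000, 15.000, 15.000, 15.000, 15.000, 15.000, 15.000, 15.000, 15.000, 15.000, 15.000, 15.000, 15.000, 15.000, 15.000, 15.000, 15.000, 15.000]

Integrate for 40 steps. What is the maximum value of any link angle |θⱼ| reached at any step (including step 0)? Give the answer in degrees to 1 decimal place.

apply F[0]=+15.000 → step 1: x=0.001, v=0.146, θ₁=0.073, ω₁=-0.125, θ₂=-0.176, ω₂=-0.158
apply F[1]=+15.000 → step 2: x=0.006, v=0.293, θ₁=0.069, ω₁=-0.252, θ₂=-0.180, ω₂=-0.315
apply F[2]=+15.000 → step 3: x=0.013, v=0.441, θ₁=0.063, ω₁=-0.381, θ₂=-0.188, ω₂=-0.472
apply F[3]=+15.000 → step 4: x=0.023, v=0.589, θ₁=0.054, ω₁=-0.515, θ₂=-0.199, ω₂=-0.627
apply F[4]=+15.000 → step 5: x=0.037, v=0.739, θ₁=0.042, ω₁=-0.654, θ₂=-0.213, ω₂=-0.780
apply F[5]=+15.000 → step 6: x=0.053, v=0.890, θ₁=0.027, ω₁=-0.801, θ₂=-0.230, ω₂=-0.930
apply F[6]=+15.000 → step 7: x=0.072, v=1.044, θ₁=0.010, ω₁=-0.957, θ₂=-0.250, ω₂=-1.075
apply F[7]=+15.000 → step 8: x=0.095, v=1.199, θ₁=-0.011, ω₁=-1.123, θ₂=-0.273, ω₂=-1.214
apply F[8]=+15.000 → step 9: x=0.120, v=1.357, θ₁=-0.035, ω₁=-1.301, θ₂=-0.299, ω₂=-1.346
apply F[9]=+15.000 → step 10: x=0.149, v=1.517, θ₁=-0.063, ω₁=-1.493, θ₂=-0.327, ω₂=-1.467
apply F[10]=+15.000 → step 11: x=0.181, v=1.678, θ₁=-0.095, ω₁=-1.700, θ₂=-0.358, ω₂=-1.575
apply F[11]=+15.000 → step 12: x=0.216, v=1.841, θ₁=-0.131, ω₁=-1.923, θ₂=-0.390, ω₂=-1.667
apply F[12]=+15.000 → step 13: x=0.255, v=2.005, θ₁=-0.172, ω₁=-2.162, θ₂=-0.424, ω₂=-1.740
apply F[13]=+15.000 → step 14: x=0.296, v=2.168, θ₁=-0.218, ω₁=-2.417, θ₂=-0.459, ω₂=-1.792
apply F[14]=+15.000 → step 15: x=0.341, v=2.329, θ₁=-0.269, ω₁=-2.688, θ₂=-0.496, ω₂=-1.821
apply F[15]=+15.000 → step 16: x=0.390, v=2.486, θ₁=-0.325, ω₁=-2.971, θ₂=-0.532, ω₂=-1.826
apply F[16]=+15.000 → step 17: x=0.441, v=2.635, θ₁=-0.388, ω₁=-3.263, θ₂=-0.569, ω₂=-1.808
apply F[17]=+15.000 → step 18: x=0.495, v=2.774, θ₁=-0.456, ω₁=-3.558, θ₂=-0.604, ω₂=-1.774
apply F[18]=+15.000 → step 19: x=0.552, v=2.899, θ₁=-0.530, ω₁=-3.849, θ₂=-0.639, ω₂=-1.731
apply F[19]=+15.000 → step 20: x=0.611, v=3.006, θ₁=-0.610, ω₁=-4.129, θ₂=-0.674, ω₂=-1.691
apply F[20]=+15.000 → step 21: x=0.672, v=3.093, θ₁=-0.695, ω₁=-4.392, θ₂=-0.707, ω₂=-1.668
apply F[21]=+15.000 → step 22: x=0.734, v=3.158, θ₁=-0.785, ω₁=-4.631, θ₂=-0.741, ω₂=-1.680
apply F[22]=+15.000 → step 23: x=0.798, v=3.199, θ₁=-0.880, ω₁=-4.843, θ₂=-0.775, ω₂=-1.740
apply F[23]=+15.000 → step 24: x=0.862, v=3.219, θ₁=-0.979, ω₁=-5.027, θ₂=-0.811, ω₂=-1.862
apply F[24]=+15.000 → step 25: x=0.927, v=3.217, θ₁=-1.081, ω₁=-5.184, θ₂=-0.850, ω₂=-2.052
apply F[25]=+15.000 → step 26: x=0.991, v=3.196, θ₁=-1.186, ω₁=-5.316, θ₂=-0.893, ω₂=-2.317
apply F[26]=+15.000 → step 27: x=1.054, v=3.156, θ₁=-1.293, ω₁=-5.425, θ₂=-0.943, ω₂=-2.657
apply F[27]=+15.000 → step 28: x=1.117, v=3.101, θ₁=-1.403, ω₁=-5.513, θ₂=-1.000, ω₂=-3.073
apply F[28]=+15.000 → step 29: x=1.178, v=3.030, θ₁=-1.514, ω₁=-5.581, θ₂=-1.066, ω₂=-3.564
apply F[29]=+15.000 → step 30: x=1.238, v=2.946, θ₁=-1.626, ω₁=-5.627, θ₂=-1.143, ω₂=-4.128
apply F[30]=+15.000 → step 31: x=1.296, v=2.848, θ₁=-1.739, ω₁=-5.648, θ₂=-1.232, ω₂=-4.762
apply F[31]=+15.000 → step 32: x=1.352, v=2.737, θ₁=-1.852, ω₁=-5.642, θ₂=-1.334, ω₂=-5.463
apply F[32]=+15.000 → step 33: x=1.405, v=2.614, θ₁=-1.964, ω₁=-5.603, θ₂=-1.451, ω₂=-6.226
apply F[33]=+15.000 → step 34: x=1.456, v=2.477, θ₁=-2.075, ω₁=-5.529, θ₂=-1.583, ω₂=-7.044
apply F[34]=+15.000 → step 35: x=1.504, v=2.328, θ₁=-2.185, ω₁=-5.424, θ₂=-1.733, ω₂=-7.902
apply F[35]=+15.000 → step 36: x=1.549, v=2.164, θ₁=-2.292, ω₁=-5.298, θ₂=-1.900, ω₂=-8.776
apply F[36]=+15.000 → step 37: x=1.591, v=1.985, θ₁=-2.397, ω₁=-5.182, θ₂=-2.084, ω₂=-9.622
apply F[37]=+15.000 → step 38: x=1.629, v=1.796, θ₁=-2.500, ω₁=-5.123, θ₂=-2.284, ω₂=-10.362
apply F[38]=+15.000 → step 39: x=1.663, v=1.605, θ₁=-2.603, ω₁=-5.183, θ₂=-2.497, ω₂=-10.883
apply F[39]=+15.000 → step 40: x=1.693, v=1.433, θ₁=-2.708, ω₁=-5.411, θ₂=-2.717, ω₂=-11.058
Max |angle| over trajectory = 2.717 rad = 155.7°.

Answer: 155.7°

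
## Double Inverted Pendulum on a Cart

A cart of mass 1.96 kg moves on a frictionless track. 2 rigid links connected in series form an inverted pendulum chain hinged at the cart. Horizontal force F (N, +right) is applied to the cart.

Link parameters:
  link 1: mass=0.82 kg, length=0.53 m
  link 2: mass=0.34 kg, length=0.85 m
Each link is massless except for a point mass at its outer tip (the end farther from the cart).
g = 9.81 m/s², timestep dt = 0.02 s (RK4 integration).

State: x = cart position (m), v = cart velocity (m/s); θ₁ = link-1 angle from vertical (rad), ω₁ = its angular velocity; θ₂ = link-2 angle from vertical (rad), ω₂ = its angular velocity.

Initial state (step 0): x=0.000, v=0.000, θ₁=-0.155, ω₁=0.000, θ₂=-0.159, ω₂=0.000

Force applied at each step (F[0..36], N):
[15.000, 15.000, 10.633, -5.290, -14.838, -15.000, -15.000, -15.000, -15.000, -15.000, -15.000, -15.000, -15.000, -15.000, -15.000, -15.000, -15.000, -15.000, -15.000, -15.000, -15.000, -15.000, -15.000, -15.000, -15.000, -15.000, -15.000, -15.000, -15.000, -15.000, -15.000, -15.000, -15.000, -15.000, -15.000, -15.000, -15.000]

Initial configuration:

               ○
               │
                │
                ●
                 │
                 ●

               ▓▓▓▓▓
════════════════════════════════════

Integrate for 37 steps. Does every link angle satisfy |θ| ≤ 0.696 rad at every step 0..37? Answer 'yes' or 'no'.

apply F[0]=+15.000 → step 1: x=0.002, v=0.168, θ₁=-0.159, ω₁=-0.371, θ₂=-0.159, ω₂=-0.001
apply F[1]=+15.000 → step 2: x=0.007, v=0.337, θ₁=-0.170, ω₁=-0.746, θ₂=-0.159, ω₂=0.000
apply F[2]=+10.633 → step 3: x=0.015, v=0.463, θ₁=-0.188, ω₁=-1.047, θ₂=-0.159, ω₂=0.006
apply F[3]=-5.290 → step 4: x=0.024, v=0.431, θ₁=-0.209, ω₁=-1.067, θ₂=-0.159, ω₂=0.018
apply F[4]=-14.838 → step 5: x=0.031, v=0.306, θ₁=-0.229, ω₁=-0.927, θ₂=-0.158, ω₂=0.039
apply F[5]=-15.000 → step 6: x=0.036, v=0.182, θ₁=-0.246, ω₁=-0.801, θ₂=-0.157, ω₂=0.067
apply F[6]=-15.000 → step 7: x=0.038, v=0.061, θ₁=-0.261, ω₁=-0.688, θ₂=-0.155, ω₂=0.102
apply F[7]=-15.000 → step 8: x=0.038, v=-0.059, θ₁=-0.274, ω₁=-0.588, θ₂=-0.153, ω₂=0.142
apply F[8]=-15.000 → step 9: x=0.036, v=-0.176, θ₁=-0.285, ω₁=-0.498, θ₂=-0.150, ω₂=0.188
apply F[9]=-15.000 → step 10: x=0.031, v=-0.293, θ₁=-0.294, ω₁=-0.416, θ₂=-0.145, ω₂=0.239
apply F[10]=-15.000 → step 11: x=0.024, v=-0.408, θ₁=-0.301, ω₁=-0.342, θ₂=-0.140, ω₂=0.295
apply F[11]=-15.000 → step 12: x=0.015, v=-0.523, θ₁=-0.307, ω₁=-0.275, θ₂=-0.134, ω₂=0.355
apply F[12]=-15.000 → step 13: x=0.003, v=-0.636, θ₁=-0.312, ω₁=-0.213, θ₂=-0.126, ω₂=0.420
apply F[13]=-15.000 → step 14: x=-0.010, v=-0.750, θ₁=-0.316, ω₁=-0.156, θ₂=-0.117, ω₂=0.489
apply F[14]=-15.000 → step 15: x=-0.027, v=-0.863, θ₁=-0.319, ω₁=-0.102, θ₂=-0.106, ω₂=0.562
apply F[15]=-15.000 → step 16: x=-0.045, v=-0.976, θ₁=-0.320, ω₁=-0.051, θ₂=-0.094, ω₂=0.640
apply F[16]=-15.000 → step 17: x=-0.066, v=-1.089, θ₁=-0.321, ω₁=-0.002, θ₂=-0.081, ω₂=0.723
apply F[17]=-15.000 → step 18: x=-0.089, v=-1.202, θ₁=-0.320, ω₁=0.046, θ₂=-0.065, ω₂=0.810
apply F[18]=-15.000 → step 19: x=-0.114, v=-1.316, θ₁=-0.319, ω₁=0.094, θ₂=-0.048, ω₂=0.901
apply F[19]=-15.000 → step 20: x=-0.141, v=-1.430, θ₁=-0.316, ω₁=0.141, θ₂=-0.029, ω₂=0.998
apply F[20]=-15.000 → step 21: x=-0.171, v=-1.544, θ₁=-0.313, ω₁=0.190, θ₂=-0.008, ω₂=1.099
apply F[21]=-15.000 → step 22: x=-0.203, v=-1.660, θ₁=-0.309, ω₁=0.240, θ₂=0.015, ω₂=1.206
apply F[22]=-15.000 → step 23: x=-0.237, v=-1.777, θ₁=-0.303, ω₁=0.294, θ₂=0.040, ω₂=1.317
apply F[23]=-15.000 → step 24: x=-0.274, v=-1.894, θ₁=-0.297, ω₁=0.351, θ₂=0.067, ω₂=1.434
apply F[24]=-15.000 → step 25: x=-0.313, v=-2.013, θ₁=-0.289, ω₁=0.414, θ₂=0.097, ω₂=1.556
apply F[25]=-15.000 → step 26: x=-0.355, v=-2.134, θ₁=-0.280, ω₁=0.482, θ₂=0.130, ω₂=1.682
apply F[26]=-15.000 → step 27: x=-0.398, v=-2.256, θ₁=-0.270, ω₁=0.559, θ₂=0.165, ω₂=1.813
apply F[27]=-15.000 → step 28: x=-0.445, v=-2.380, θ₁=-0.258, ω₁=0.646, θ₂=0.202, ω₂=1.948
apply F[28]=-15.000 → step 29: x=-0.494, v=-2.506, θ₁=-0.244, ω₁=0.744, θ₂=0.243, ω₂=2.086
apply F[29]=-15.000 → step 30: x=-0.545, v=-2.635, θ₁=-0.228, ω₁=0.856, θ₂=0.286, ω₂=2.227
apply F[30]=-15.000 → step 31: x=-0.599, v=-2.766, θ₁=-0.210, ω₁=0.984, θ₂=0.332, ω₂=2.370
apply F[31]=-15.000 → step 32: x=-0.656, v=-2.900, θ₁=-0.189, ω₁=1.131, θ₂=0.380, ω₂=2.513
apply F[32]=-15.000 → step 33: x=-0.715, v=-3.037, θ₁=-0.164, ω₁=1.299, θ₂=0.432, ω₂=2.654
apply F[33]=-15.000 → step 34: x=-0.777, v=-3.177, θ₁=-0.136, ω₁=1.492, θ₂=0.487, ω₂=2.792
apply F[34]=-15.000 → step 35: x=-0.842, v=-3.321, θ₁=-0.104, ω₁=1.713, θ₂=0.544, ω₂=2.923
apply F[35]=-15.000 → step 36: x=-0.910, v=-3.467, θ₁=-0.068, ω₁=1.963, θ₂=0.604, ω₂=3.044
apply F[36]=-15.000 → step 37: x=-0.981, v=-3.618, θ₁=-0.026, ω₁=2.247, θ₂=0.665, ω₂=3.152
Max |angle| over trajectory = 0.665 rad; bound = 0.696 → within bound.

Answer: yes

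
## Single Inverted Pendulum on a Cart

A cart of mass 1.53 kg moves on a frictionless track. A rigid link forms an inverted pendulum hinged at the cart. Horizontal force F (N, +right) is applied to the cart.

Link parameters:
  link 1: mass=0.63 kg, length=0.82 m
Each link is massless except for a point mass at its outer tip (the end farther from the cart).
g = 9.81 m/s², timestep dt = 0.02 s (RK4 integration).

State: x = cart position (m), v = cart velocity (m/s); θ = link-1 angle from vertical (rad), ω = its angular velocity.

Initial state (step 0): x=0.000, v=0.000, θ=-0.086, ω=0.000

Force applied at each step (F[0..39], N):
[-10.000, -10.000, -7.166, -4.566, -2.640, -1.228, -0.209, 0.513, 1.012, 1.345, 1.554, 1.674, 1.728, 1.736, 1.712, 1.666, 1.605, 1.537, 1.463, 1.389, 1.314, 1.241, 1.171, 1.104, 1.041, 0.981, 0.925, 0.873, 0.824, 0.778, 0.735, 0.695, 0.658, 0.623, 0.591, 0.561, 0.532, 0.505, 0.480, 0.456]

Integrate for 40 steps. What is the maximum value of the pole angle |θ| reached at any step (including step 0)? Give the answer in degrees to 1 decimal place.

Answer: 4.9°

Derivation:
apply F[0]=-10.000 → step 1: x=-0.001, v=-0.123, θ=-0.085, ω=0.130
apply F[1]=-10.000 → step 2: x=-0.005, v=-0.247, θ=-0.081, ω=0.260
apply F[2]=-7.166 → step 3: x=-0.011, v=-0.334, θ=-0.075, ω=0.348
apply F[3]=-4.566 → step 4: x=-0.018, v=-0.388, θ=-0.067, ω=0.396
apply F[4]=-2.640 → step 5: x=-0.026, v=-0.418, θ=-0.059, ω=0.417
apply F[5]=-1.228 → step 6: x=-0.035, v=-0.429, θ=-0.051, ω=0.418
apply F[6]=-0.209 → step 7: x=-0.043, v=-0.428, θ=-0.043, ω=0.406
apply F[7]=+0.513 → step 8: x=-0.052, v=-0.419, θ=-0.035, ω=0.384
apply F[8]=+1.012 → step 9: x=-0.060, v=-0.403, θ=-0.027, ω=0.358
apply F[9]=+1.345 → step 10: x=-0.068, v=-0.384, θ=-0.020, ω=0.328
apply F[10]=+1.554 → step 11: x=-0.075, v=-0.362, θ=-0.014, ω=0.298
apply F[11]=+1.674 → step 12: x=-0.082, v=-0.339, θ=-0.009, ω=0.267
apply F[12]=+1.728 → step 13: x=-0.089, v=-0.316, θ=-0.003, ω=0.238
apply F[13]=+1.736 → step 14: x=-0.095, v=-0.293, θ=0.001, ω=0.210
apply F[14]=+1.712 → step 15: x=-0.100, v=-0.271, θ=0.005, ω=0.183
apply F[15]=+1.666 → step 16: x=-0.106, v=-0.250, θ=0.008, ω=0.159
apply F[16]=+1.605 → step 17: x=-0.110, v=-0.230, θ=0.011, ω=0.137
apply F[17]=+1.537 → step 18: x=-0.115, v=-0.211, θ=0.014, ω=0.117
apply F[18]=+1.463 → step 19: x=-0.119, v=-0.193, θ=0.016, ω=0.098
apply F[19]=+1.389 → step 20: x=-0.123, v=-0.176, θ=0.018, ω=0.082
apply F[20]=+1.314 → step 21: x=-0.126, v=-0.160, θ=0.019, ω=0.067
apply F[21]=+1.241 → step 22: x=-0.129, v=-0.146, θ=0.020, ω=0.054
apply F[22]=+1.171 → step 23: x=-0.132, v=-0.132, θ=0.021, ω=0.043
apply F[23]=+1.104 → step 24: x=-0.134, v=-0.119, θ=0.022, ω=0.032
apply F[24]=+1.041 → step 25: x=-0.136, v=-0.107, θ=0.023, ω=0.023
apply F[25]=+0.981 → step 26: x=-0.139, v=-0.096, θ=0.023, ω=0.015
apply F[26]=+0.925 → step 27: x=-0.140, v=-0.086, θ=0.023, ω=0.009
apply F[27]=+0.873 → step 28: x=-0.142, v=-0.077, θ=0.023, ω=0.003
apply F[28]=+0.824 → step 29: x=-0.143, v=-0.068, θ=0.023, ω=-0.003
apply F[29]=+0.778 → step 30: x=-0.145, v=-0.060, θ=0.023, ω=-0.007
apply F[30]=+0.735 → step 31: x=-0.146, v=-0.052, θ=0.023, ω=-0.011
apply F[31]=+0.695 → step 32: x=-0.147, v=-0.045, θ=0.023, ω=-0.014
apply F[32]=+0.658 → step 33: x=-0.148, v=-0.038, θ=0.023, ω=-0.017
apply F[33]=+0.623 → step 34: x=-0.148, v=-0.032, θ=0.022, ω=-0.019
apply F[34]=+0.591 → step 35: x=-0.149, v=-0.026, θ=0.022, ω=-0.021
apply F[35]=+0.561 → step 36: x=-0.149, v=-0.020, θ=0.021, ω=-0.023
apply F[36]=+0.532 → step 37: x=-0.150, v=-0.015, θ=0.021, ω=-0.024
apply F[37]=+0.505 → step 38: x=-0.150, v=-0.010, θ=0.020, ω=-0.025
apply F[38]=+0.480 → step 39: x=-0.150, v=-0.005, θ=0.020, ω=-0.026
apply F[39]=+0.456 → step 40: x=-0.150, v=-0.001, θ=0.019, ω=-0.027
Max |angle| over trajectory = 0.086 rad = 4.9°.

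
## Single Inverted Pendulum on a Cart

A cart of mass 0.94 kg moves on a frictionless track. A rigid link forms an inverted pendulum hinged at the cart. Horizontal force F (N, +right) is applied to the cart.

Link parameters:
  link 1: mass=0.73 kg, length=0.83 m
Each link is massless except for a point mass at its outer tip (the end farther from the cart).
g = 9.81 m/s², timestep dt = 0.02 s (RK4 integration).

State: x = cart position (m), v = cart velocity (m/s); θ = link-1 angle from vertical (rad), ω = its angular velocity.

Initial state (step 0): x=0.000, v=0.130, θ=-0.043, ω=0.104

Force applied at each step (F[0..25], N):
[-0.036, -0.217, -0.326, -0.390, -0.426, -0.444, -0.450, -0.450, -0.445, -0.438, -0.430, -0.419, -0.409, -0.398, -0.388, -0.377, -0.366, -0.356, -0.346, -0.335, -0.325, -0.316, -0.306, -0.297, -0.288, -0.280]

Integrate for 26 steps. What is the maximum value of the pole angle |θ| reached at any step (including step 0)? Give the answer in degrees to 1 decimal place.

apply F[0]=-0.036 → step 1: x=0.003, v=0.136, θ=-0.041, ω=0.087
apply F[1]=-0.217 → step 2: x=0.005, v=0.137, θ=-0.039, ω=0.076
apply F[2]=-0.326 → step 3: x=0.008, v=0.136, θ=-0.038, ω=0.068
apply F[3]=-0.390 → step 4: x=0.011, v=0.133, θ=-0.037, ω=0.062
apply F[4]=-0.426 → step 5: x=0.013, v=0.130, θ=-0.036, ω=0.058
apply F[5]=-0.444 → step 6: x=0.016, v=0.126, θ=-0.034, ω=0.055
apply F[6]=-0.450 → step 7: x=0.018, v=0.121, θ=-0.033, ω=0.052
apply F[7]=-0.450 → step 8: x=0.021, v=0.117, θ=-0.032, ω=0.050
apply F[8]=-0.445 → step 9: x=0.023, v=0.112, θ=-0.031, ω=0.048
apply F[9]=-0.438 → step 10: x=0.025, v=0.108, θ=-0.030, ω=0.046
apply F[10]=-0.430 → step 11: x=0.027, v=0.103, θ=-0.029, ω=0.045
apply F[11]=-0.419 → step 12: x=0.029, v=0.098, θ=-0.029, ω=0.043
apply F[12]=-0.409 → step 13: x=0.031, v=0.094, θ=-0.028, ω=0.042
apply F[13]=-0.398 → step 14: x=0.033, v=0.090, θ=-0.027, ω=0.041
apply F[14]=-0.388 → step 15: x=0.035, v=0.086, θ=-0.026, ω=0.040
apply F[15]=-0.377 → step 16: x=0.037, v=0.081, θ=-0.025, ω=0.038
apply F[16]=-0.366 → step 17: x=0.038, v=0.077, θ=-0.025, ω=0.037
apply F[17]=-0.356 → step 18: x=0.040, v=0.074, θ=-0.024, ω=0.036
apply F[18]=-0.346 → step 19: x=0.041, v=0.070, θ=-0.023, ω=0.035
apply F[19]=-0.335 → step 20: x=0.043, v=0.066, θ=-0.022, ω=0.034
apply F[20]=-0.325 → step 21: x=0.044, v=0.063, θ=-0.022, ω=0.033
apply F[21]=-0.316 → step 22: x=0.045, v=0.059, θ=-0.021, ω=0.032
apply F[22]=-0.306 → step 23: x=0.046, v=0.056, θ=-0.020, ω=0.032
apply F[23]=-0.297 → step 24: x=0.047, v=0.052, θ=-0.020, ω=0.031
apply F[24]=-0.288 → step 25: x=0.048, v=0.049, θ=-0.019, ω=0.030
apply F[25]=-0.280 → step 26: x=0.049, v=0.046, θ=-0.019, ω=0.029
Max |angle| over trajectory = 0.043 rad = 2.5°.

Answer: 2.5°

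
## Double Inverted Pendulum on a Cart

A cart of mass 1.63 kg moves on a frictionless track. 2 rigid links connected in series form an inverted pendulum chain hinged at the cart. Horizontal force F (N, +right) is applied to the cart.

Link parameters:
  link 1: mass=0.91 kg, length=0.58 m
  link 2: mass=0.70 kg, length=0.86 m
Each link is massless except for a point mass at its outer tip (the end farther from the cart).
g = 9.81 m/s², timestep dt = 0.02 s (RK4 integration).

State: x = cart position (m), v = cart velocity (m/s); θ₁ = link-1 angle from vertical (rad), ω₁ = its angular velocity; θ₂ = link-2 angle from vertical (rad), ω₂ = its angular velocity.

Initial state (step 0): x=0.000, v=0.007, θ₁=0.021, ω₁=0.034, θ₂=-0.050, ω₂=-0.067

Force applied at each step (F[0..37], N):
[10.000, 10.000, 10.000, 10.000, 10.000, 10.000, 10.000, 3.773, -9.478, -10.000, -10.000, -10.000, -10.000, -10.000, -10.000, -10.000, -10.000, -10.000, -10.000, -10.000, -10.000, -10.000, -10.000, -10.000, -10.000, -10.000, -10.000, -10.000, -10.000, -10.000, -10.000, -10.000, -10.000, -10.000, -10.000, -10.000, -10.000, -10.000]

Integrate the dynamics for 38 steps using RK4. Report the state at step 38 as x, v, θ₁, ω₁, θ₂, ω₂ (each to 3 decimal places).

Answer: x=-0.047, v=-1.466, θ₁=-1.339, ω₁=-4.124, θ₂=0.483, ω₂=2.129

Derivation:
apply F[0]=+10.000 → step 1: x=0.001, v=0.126, θ₁=0.020, ω₁=-0.145, θ₂=-0.052, ω₂=-0.096
apply F[1]=+10.000 → step 2: x=0.005, v=0.245, θ₁=0.015, ω₁=-0.326, θ₂=-0.054, ω₂=-0.125
apply F[2]=+10.000 → step 3: x=0.011, v=0.365, θ₁=0.007, ω₁=-0.513, θ₂=-0.057, ω₂=-0.151
apply F[3]=+10.000 → step 4: x=0.020, v=0.488, θ₁=-0.005, ω₁=-0.709, θ₂=-0.060, ω₂=-0.175
apply F[4]=+10.000 → step 5: x=0.031, v=0.613, θ₁=-0.022, ω₁=-0.917, θ₂=-0.064, ω₂=-0.193
apply F[5]=+10.000 → step 6: x=0.044, v=0.741, θ₁=-0.042, ω₁=-1.141, θ₂=-0.068, ω₂=-0.206
apply F[6]=+10.000 → step 7: x=0.060, v=0.873, θ₁=-0.067, ω₁=-1.382, θ₂=-0.072, ω₂=-0.211
apply F[7]=+3.773 → step 8: x=0.078, v=0.933, θ₁=-0.096, ω₁=-1.514, θ₂=-0.076, ω₂=-0.208
apply F[8]=-9.478 → step 9: x=0.096, v=0.836, θ₁=-0.125, ω₁=-1.394, θ₂=-0.080, ω₂=-0.196
apply F[9]=-10.000 → step 10: x=0.112, v=0.739, θ₁=-0.152, ω₁=-1.289, θ₂=-0.084, ω₂=-0.174
apply F[10]=-10.000 → step 11: x=0.126, v=0.647, θ₁=-0.177, ω₁=-1.208, θ₂=-0.087, ω₂=-0.143
apply F[11]=-10.000 → step 12: x=0.138, v=0.560, θ₁=-0.201, ω₁=-1.149, θ₂=-0.089, ω₂=-0.104
apply F[12]=-10.000 → step 13: x=0.148, v=0.477, θ₁=-0.223, ω₁=-1.111, θ₂=-0.091, ω₂=-0.056
apply F[13]=-10.000 → step 14: x=0.157, v=0.398, θ₁=-0.245, ω₁=-1.094, θ₂=-0.092, ω₂=0.000
apply F[14]=-10.000 → step 15: x=0.164, v=0.323, θ₁=-0.267, ω₁=-1.095, θ₂=-0.091, ω₂=0.065
apply F[15]=-10.000 → step 16: x=0.170, v=0.252, θ₁=-0.289, ω₁=-1.116, θ₂=-0.089, ω₂=0.137
apply F[16]=-10.000 → step 17: x=0.174, v=0.184, θ₁=-0.312, ω₁=-1.154, θ₂=-0.085, ω₂=0.218
apply F[17]=-10.000 → step 18: x=0.177, v=0.118, θ₁=-0.335, ω₁=-1.210, θ₂=-0.080, ω₂=0.308
apply F[18]=-10.000 → step 19: x=0.179, v=0.055, θ₁=-0.360, ω₁=-1.283, θ₂=-0.073, ω₂=0.405
apply F[19]=-10.000 → step 20: x=0.179, v=-0.006, θ₁=-0.387, ω₁=-1.373, θ₂=-0.064, ω₂=0.511
apply F[20]=-10.000 → step 21: x=0.179, v=-0.066, θ₁=-0.415, ω₁=-1.478, θ₂=-0.053, ω₂=0.624
apply F[21]=-10.000 → step 22: x=0.177, v=-0.124, θ₁=-0.446, ω₁=-1.596, θ₂=-0.039, ω₂=0.744
apply F[22]=-10.000 → step 23: x=0.174, v=-0.183, θ₁=-0.479, ω₁=-1.727, θ₂=-0.023, ω₂=0.869
apply F[23]=-10.000 → step 24: x=0.169, v=-0.242, θ₁=-0.515, ω₁=-1.867, θ₂=-0.004, ω₂=0.998
apply F[24]=-10.000 → step 25: x=0.164, v=-0.303, θ₁=-0.554, ω₁=-2.014, θ₂=0.017, ω₂=1.129
apply F[25]=-10.000 → step 26: x=0.157, v=-0.365, θ₁=-0.596, ω₁=-2.165, θ₂=0.041, ω₂=1.259
apply F[26]=-10.000 → step 27: x=0.149, v=-0.431, θ₁=-0.641, ω₁=-2.319, θ₂=0.068, ω₂=1.387
apply F[27]=-10.000 → step 28: x=0.140, v=-0.500, θ₁=-0.688, ω₁=-2.474, θ₂=0.096, ω₂=1.509
apply F[28]=-10.000 → step 29: x=0.129, v=-0.573, θ₁=-0.739, ω₁=-2.627, θ₂=0.128, ω₂=1.625
apply F[29]=-10.000 → step 30: x=0.117, v=-0.651, θ₁=-0.794, ω₁=-2.779, θ₂=0.161, ω₂=1.732
apply F[30]=-10.000 → step 31: x=0.103, v=-0.733, θ₁=-0.851, ω₁=-2.929, θ₂=0.197, ω₂=1.829
apply F[31]=-10.000 → step 32: x=0.088, v=-0.820, θ₁=-0.911, ω₁=-3.079, θ₂=0.234, ω₂=1.914
apply F[32]=-10.000 → step 33: x=0.070, v=-0.912, θ₁=-0.974, ω₁=-3.231, θ₂=0.274, ω₂=1.988
apply F[33]=-10.000 → step 34: x=0.051, v=-1.010, θ₁=-1.040, ω₁=-3.387, θ₂=0.314, ω₂=2.048
apply F[34]=-10.000 → step 35: x=0.030, v=-1.113, θ₁=-1.109, ω₁=-3.550, θ₂=0.355, ω₂=2.094
apply F[35]=-10.000 → step 36: x=0.007, v=-1.222, θ₁=-1.182, ω₁=-3.724, θ₂=0.398, ω₂=2.124
apply F[36]=-10.000 → step 37: x=-0.019, v=-1.340, θ₁=-1.258, ω₁=-3.914, θ₂=0.440, ω₂=2.136
apply F[37]=-10.000 → step 38: x=-0.047, v=-1.466, θ₁=-1.339, ω₁=-4.124, θ₂=0.483, ω₂=2.129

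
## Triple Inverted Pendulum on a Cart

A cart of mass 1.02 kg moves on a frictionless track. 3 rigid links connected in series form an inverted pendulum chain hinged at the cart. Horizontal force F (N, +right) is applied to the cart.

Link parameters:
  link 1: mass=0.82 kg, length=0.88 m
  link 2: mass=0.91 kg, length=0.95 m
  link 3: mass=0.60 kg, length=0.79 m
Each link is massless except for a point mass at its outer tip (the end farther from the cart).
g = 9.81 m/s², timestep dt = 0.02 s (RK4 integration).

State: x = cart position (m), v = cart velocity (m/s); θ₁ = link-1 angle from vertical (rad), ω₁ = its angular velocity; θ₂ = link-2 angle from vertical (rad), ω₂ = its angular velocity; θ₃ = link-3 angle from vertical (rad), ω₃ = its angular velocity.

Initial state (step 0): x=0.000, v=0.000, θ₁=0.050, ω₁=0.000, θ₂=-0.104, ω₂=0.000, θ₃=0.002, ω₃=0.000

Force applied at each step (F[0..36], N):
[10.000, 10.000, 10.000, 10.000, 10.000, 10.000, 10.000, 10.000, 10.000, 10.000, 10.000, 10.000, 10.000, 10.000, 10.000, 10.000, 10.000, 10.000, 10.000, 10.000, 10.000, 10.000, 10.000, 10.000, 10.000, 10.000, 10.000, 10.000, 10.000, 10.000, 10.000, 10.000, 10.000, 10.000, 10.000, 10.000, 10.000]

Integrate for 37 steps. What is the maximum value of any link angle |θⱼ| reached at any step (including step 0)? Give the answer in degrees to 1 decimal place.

apply F[0]=+10.000 → step 1: x=0.002, v=0.174, θ₁=0.049, ω₁=-0.125, θ₂=-0.105, ω₂=-0.104, θ₃=0.002, ω₃=0.043
apply F[1]=+10.000 → step 2: x=0.007, v=0.349, θ₁=0.045, ω₁=-0.252, θ₂=-0.108, ω₂=-0.207, θ₃=0.004, ω₃=0.087
apply F[2]=+10.000 → step 3: x=0.016, v=0.527, θ₁=0.039, ω₁=-0.385, θ₂=-0.113, ω₂=-0.309, θ₃=0.006, ω₃=0.132
apply F[3]=+10.000 → step 4: x=0.028, v=0.708, θ₁=0.030, ω₁=-0.525, θ₂=-0.120, ω₂=-0.409, θ₃=0.009, ω₃=0.180
apply F[4]=+10.000 → step 5: x=0.044, v=0.894, θ₁=0.018, ω₁=-0.676, θ₂=-0.130, ω₂=-0.507, θ₃=0.013, ω₃=0.231
apply F[5]=+10.000 → step 6: x=0.064, v=1.086, θ₁=0.002, ω₁=-0.840, θ₂=-0.141, ω₂=-0.600, θ₃=0.018, ω₃=0.285
apply F[6]=+10.000 → step 7: x=0.088, v=1.285, θ₁=-0.016, ω₁=-1.020, θ₂=-0.154, ω₂=-0.688, θ₃=0.025, ω₃=0.341
apply F[7]=+10.000 → step 8: x=0.115, v=1.490, θ₁=-0.038, ω₁=-1.218, θ₂=-0.168, ω₂=-0.768, θ₃=0.032, ω₃=0.399
apply F[8]=+10.000 → step 9: x=0.147, v=1.703, θ₁=-0.065, ω₁=-1.436, θ₂=-0.184, ω₂=-0.839, θ₃=0.041, ω₃=0.458
apply F[9]=+10.000 → step 10: x=0.183, v=1.920, θ₁=-0.096, ω₁=-1.674, θ₂=-0.202, ω₂=-0.897, θ₃=0.050, ω₃=0.513
apply F[10]=+10.000 → step 11: x=0.224, v=2.141, θ₁=-0.132, ω₁=-1.931, θ₂=-0.220, ω₂=-0.940, θ₃=0.061, ω₃=0.562
apply F[11]=+10.000 → step 12: x=0.269, v=2.362, θ₁=-0.173, ω₁=-2.202, θ₂=-0.239, ω₂=-0.967, θ₃=0.073, ω₃=0.600
apply F[12]=+10.000 → step 13: x=0.318, v=2.575, θ₁=-0.220, ω₁=-2.479, θ₂=-0.259, ω₂=-0.980, θ₃=0.085, ω₃=0.621
apply F[13]=+10.000 → step 14: x=0.372, v=2.775, θ₁=-0.272, ω₁=-2.754, θ₂=-0.278, ω₂=-0.980, θ₃=0.097, ω₃=0.621
apply F[14]=+10.000 → step 15: x=0.429, v=2.955, θ₁=-0.330, ω₁=-3.014, θ₂=-0.298, ω₂=-0.973, θ₃=0.110, ω₃=0.597
apply F[15]=+10.000 → step 16: x=0.490, v=3.109, θ₁=-0.393, ω₁=-3.250, θ₂=-0.317, ω₂=-0.966, θ₃=0.121, ω₃=0.548
apply F[16]=+10.000 → step 17: x=0.554, v=3.233, θ₁=-0.460, ω₁=-3.454, θ₂=-0.336, ω₂=-0.966, θ₃=0.131, ω₃=0.476
apply F[17]=+10.000 → step 18: x=0.619, v=3.328, θ₁=-0.531, ω₁=-3.626, θ₂=-0.356, ω₂=-0.980, θ₃=0.140, ω₃=0.384
apply F[18]=+10.000 → step 19: x=0.686, v=3.395, θ₁=-0.605, ω₁=-3.766, θ₂=-0.376, ω₂=-1.012, θ₃=0.147, ω₃=0.278
apply F[19]=+10.000 → step 20: x=0.755, v=3.436, θ₁=-0.681, ω₁=-3.879, θ₂=-0.396, ω₂=-1.064, θ₃=0.151, ω₃=0.160
apply F[20]=+10.000 → step 21: x=0.824, v=3.456, θ₁=-0.760, ω₁=-3.970, θ₂=-0.418, ω₂=-1.137, θ₃=0.153, ω₃=0.035
apply F[21]=+10.000 → step 22: x=0.893, v=3.456, θ₁=-0.840, ω₁=-4.045, θ₂=-0.442, ω₂=-1.231, θ₃=0.152, ω₃=-0.096
apply F[22]=+10.000 → step 23: x=0.962, v=3.439, θ₁=-0.922, ω₁=-4.107, θ₂=-0.468, ω₂=-1.343, θ₃=0.149, ω₃=-0.231
apply F[23]=+10.000 → step 24: x=1.030, v=3.407, θ₁=-1.004, ω₁=-4.161, θ₂=-0.496, ω₂=-1.474, θ₃=0.143, ω₃=-0.369
apply F[24]=+10.000 → step 25: x=1.098, v=3.361, θ₁=-1.088, ω₁=-4.208, θ₂=-0.527, ω₂=-1.623, θ₃=0.134, ω₃=-0.512
apply F[25]=+10.000 → step 26: x=1.165, v=3.302, θ₁=-1.173, ω₁=-4.251, θ₂=-0.561, ω₂=-1.788, θ₃=0.123, ω₃=-0.659
apply F[26]=+10.000 → step 27: x=1.230, v=3.231, θ₁=-1.258, ω₁=-4.290, θ₂=-0.599, ω₂=-1.968, θ₃=0.108, ω₃=-0.813
apply F[27]=+10.000 → step 28: x=1.294, v=3.147, θ₁=-1.344, ω₁=-4.326, θ₂=-0.640, ω₂=-2.164, θ₃=0.090, ω₃=-0.974
apply F[28]=+10.000 → step 29: x=1.356, v=3.052, θ₁=-1.431, ω₁=-4.358, θ₂=-0.685, ω₂=-2.375, θ₃=0.069, ω₃=-1.145
apply F[29]=+10.000 → step 30: x=1.416, v=2.945, θ₁=-1.518, ω₁=-4.386, θ₂=-0.735, ω₂=-2.600, θ₃=0.044, ω₃=-1.328
apply F[30]=+10.000 → step 31: x=1.474, v=2.827, θ₁=-1.606, ω₁=-4.408, θ₂=-0.789, ω₂=-2.840, θ₃=0.016, ω₃=-1.527
apply F[31]=+10.000 → step 32: x=1.529, v=2.698, θ₁=-1.695, ω₁=-4.423, θ₂=-0.849, ω₂=-3.093, θ₃=-0.017, ω₃=-1.744
apply F[32]=+10.000 → step 33: x=1.581, v=2.559, θ₁=-1.783, ω₁=-4.428, θ₂=-0.913, ω₂=-3.361, θ₃=-0.054, ω₃=-1.983
apply F[33]=+10.000 → step 34: x=1.631, v=2.410, θ₁=-1.872, ω₁=-4.420, θ₂=-0.983, ω₂=-3.643, θ₃=-0.097, ω₃=-2.249
apply F[34]=+10.000 → step 35: x=1.678, v=2.252, θ₁=-1.960, ω₁=-4.395, θ₂=-1.059, ω₂=-3.936, θ₃=-0.144, ω₃=-2.548
apply F[35]=+10.000 → step 36: x=1.721, v=2.086, θ₁=-2.047, ω₁=-4.348, θ₂=-1.141, ω₂=-4.241, θ₃=-0.199, ω₃=-2.883
apply F[36]=+10.000 → step 37: x=1.761, v=1.914, θ₁=-2.134, ω₁=-4.273, θ₂=-1.229, ω₂=-4.555, θ₃=-0.260, ω₃=-3.263
Max |angle| over trajectory = 2.134 rad = 122.2°.

Answer: 122.2°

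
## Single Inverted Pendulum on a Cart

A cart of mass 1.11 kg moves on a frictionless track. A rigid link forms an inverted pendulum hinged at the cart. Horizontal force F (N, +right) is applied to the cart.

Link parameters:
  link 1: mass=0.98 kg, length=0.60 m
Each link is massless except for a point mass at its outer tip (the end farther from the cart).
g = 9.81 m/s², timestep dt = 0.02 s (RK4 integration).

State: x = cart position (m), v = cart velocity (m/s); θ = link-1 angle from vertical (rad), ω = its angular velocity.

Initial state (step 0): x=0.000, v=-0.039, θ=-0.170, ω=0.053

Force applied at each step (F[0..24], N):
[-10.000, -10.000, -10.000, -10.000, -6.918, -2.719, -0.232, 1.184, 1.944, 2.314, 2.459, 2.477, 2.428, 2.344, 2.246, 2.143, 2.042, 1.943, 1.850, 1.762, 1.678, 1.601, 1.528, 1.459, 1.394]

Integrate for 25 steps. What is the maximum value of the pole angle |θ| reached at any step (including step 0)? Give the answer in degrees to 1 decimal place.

apply F[0]=-10.000 → step 1: x=-0.002, v=-0.187, θ=-0.167, ω=0.241
apply F[1]=-10.000 → step 2: x=-0.007, v=-0.336, θ=-0.160, ω=0.433
apply F[2]=-10.000 → step 3: x=-0.016, v=-0.487, θ=-0.150, ω=0.630
apply F[3]=-10.000 → step 4: x=-0.027, v=-0.641, θ=-0.135, ω=0.838
apply F[4]=-6.918 → step 5: x=-0.041, v=-0.743, θ=-0.117, ω=0.966
apply F[5]=-2.719 → step 6: x=-0.056, v=-0.775, θ=-0.098, ω=0.983
apply F[6]=-0.232 → step 7: x=-0.071, v=-0.765, θ=-0.078, ω=0.938
apply F[7]=+1.184 → step 8: x=-0.086, v=-0.732, θ=-0.060, ω=0.861
apply F[8]=+1.944 → step 9: x=-0.101, v=-0.688, θ=-0.044, ω=0.772
apply F[9]=+2.314 → step 10: x=-0.114, v=-0.641, θ=-0.030, ω=0.680
apply F[10]=+2.459 → step 11: x=-0.126, v=-0.592, θ=-0.017, ω=0.592
apply F[11]=+2.477 → step 12: x=-0.138, v=-0.546, θ=-0.006, ω=0.511
apply F[12]=+2.428 → step 13: x=-0.148, v=-0.502, θ=0.004, ω=0.437
apply F[13]=+2.344 → step 14: x=-0.158, v=-0.461, θ=0.012, ω=0.372
apply F[14]=+2.246 → step 15: x=-0.166, v=-0.423, θ=0.019, ω=0.314
apply F[15]=+2.143 → step 16: x=-0.175, v=-0.388, θ=0.024, ω=0.263
apply F[16]=+2.042 → step 17: x=-0.182, v=-0.356, θ=0.029, ω=0.218
apply F[17]=+1.943 → step 18: x=-0.189, v=-0.327, θ=0.033, ω=0.179
apply F[18]=+1.850 → step 19: x=-0.195, v=-0.299, θ=0.036, ω=0.145
apply F[19]=+1.762 → step 20: x=-0.201, v=-0.274, θ=0.039, ω=0.115
apply F[20]=+1.678 → step 21: x=-0.206, v=-0.251, θ=0.041, ω=0.089
apply F[21]=+1.601 → step 22: x=-0.211, v=-0.229, θ=0.042, ω=0.067
apply F[22]=+1.528 → step 23: x=-0.215, v=-0.209, θ=0.044, ω=0.047
apply F[23]=+1.459 → step 24: x=-0.219, v=-0.191, θ=0.044, ω=0.031
apply F[24]=+1.394 → step 25: x=-0.223, v=-0.173, θ=0.045, ω=0.017
Max |angle| over trajectory = 0.170 rad = 9.7°.

Answer: 9.7°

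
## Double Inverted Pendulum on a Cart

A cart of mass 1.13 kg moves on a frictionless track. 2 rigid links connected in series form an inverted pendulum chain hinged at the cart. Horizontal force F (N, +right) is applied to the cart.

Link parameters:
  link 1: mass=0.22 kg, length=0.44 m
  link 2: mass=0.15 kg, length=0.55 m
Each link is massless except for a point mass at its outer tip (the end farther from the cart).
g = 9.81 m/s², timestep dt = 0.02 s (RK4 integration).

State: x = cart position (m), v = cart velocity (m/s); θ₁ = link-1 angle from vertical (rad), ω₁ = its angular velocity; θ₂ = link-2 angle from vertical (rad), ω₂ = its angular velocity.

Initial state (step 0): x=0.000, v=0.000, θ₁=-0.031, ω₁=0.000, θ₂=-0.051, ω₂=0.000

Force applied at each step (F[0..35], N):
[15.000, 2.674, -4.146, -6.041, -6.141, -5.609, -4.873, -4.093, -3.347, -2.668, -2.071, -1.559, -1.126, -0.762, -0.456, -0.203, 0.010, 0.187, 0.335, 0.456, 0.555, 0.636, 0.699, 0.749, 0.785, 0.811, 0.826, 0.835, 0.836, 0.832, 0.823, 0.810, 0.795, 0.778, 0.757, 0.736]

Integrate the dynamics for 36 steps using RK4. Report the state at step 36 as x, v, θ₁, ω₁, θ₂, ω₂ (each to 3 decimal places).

Answer: x=-0.153, v=-0.166, θ₁=0.031, ω₁=0.014, θ₂=0.020, ω₂=0.044

Derivation:
apply F[0]=+15.000 → step 1: x=0.003, v=0.267, θ₁=-0.037, ω₁=-0.617, θ₂=-0.051, ω₂=-0.010
apply F[1]=+2.674 → step 2: x=0.009, v=0.318, θ₁=-0.051, ω₁=-0.748, θ₂=-0.051, ω₂=-0.015
apply F[2]=-4.146 → step 3: x=0.014, v=0.248, θ₁=-0.064, ω₁=-0.618, θ₂=-0.052, ω₂=-0.011
apply F[3]=-6.041 → step 4: x=0.018, v=0.146, θ₁=-0.075, ω₁=-0.423, θ₂=-0.052, ω₂=0.000
apply F[4]=-6.141 → step 5: x=0.020, v=0.042, θ₁=-0.081, ω₁=-0.231, θ₂=-0.052, ω₂=0.017
apply F[5]=-5.609 → step 6: x=0.020, v=-0.052, θ₁=-0.084, ω₁=-0.066, θ₂=-0.051, ω₂=0.037
apply F[6]=-4.873 → step 7: x=0.018, v=-0.132, θ₁=-0.084, ω₁=0.068, θ₂=-0.050, ω₂=0.058
apply F[7]=-4.093 → step 8: x=0.015, v=-0.199, θ₁=-0.082, ω₁=0.173, θ₂=-0.049, ω₂=0.078
apply F[8]=-3.347 → step 9: x=0.010, v=-0.253, θ₁=-0.078, ω₁=0.249, θ₂=-0.047, ω₂=0.098
apply F[9]=-2.668 → step 10: x=0.005, v=-0.296, θ₁=-0.072, ω₁=0.303, θ₂=-0.045, ω₂=0.115
apply F[10]=-2.071 → step 11: x=-0.002, v=-0.328, θ₁=-0.066, ω₁=0.338, θ₂=-0.042, ω₂=0.131
apply F[11]=-1.559 → step 12: x=-0.008, v=-0.352, θ₁=-0.059, ω₁=0.357, θ₂=-0.040, ω₂=0.143
apply F[12]=-1.126 → step 13: x=-0.016, v=-0.368, θ₁=-0.052, ω₁=0.364, θ₂=-0.037, ω₂=0.154
apply F[13]=-0.762 → step 14: x=-0.023, v=-0.378, θ₁=-0.044, ω₁=0.363, θ₂=-0.034, ω₂=0.161
apply F[14]=-0.456 → step 15: x=-0.031, v=-0.384, θ₁=-0.037, ω₁=0.354, θ₂=-0.030, ω₂=0.167
apply F[15]=-0.203 → step 16: x=-0.038, v=-0.385, θ₁=-0.030, ω₁=0.341, θ₂=-0.027, ω₂=0.170
apply F[16]=+0.010 → step 17: x=-0.046, v=-0.383, θ₁=-0.024, ω₁=0.324, θ₂=-0.023, ω₂=0.171
apply F[17]=+0.187 → step 18: x=-0.054, v=-0.379, θ₁=-0.017, ω₁=0.305, θ₂=-0.020, ω₂=0.170
apply F[18]=+0.335 → step 19: x=-0.061, v=-0.372, θ₁=-0.011, ω₁=0.284, θ₂=-0.017, ω₂=0.168
apply F[19]=+0.456 → step 20: x=-0.068, v=-0.363, θ₁=-0.006, ω₁=0.263, θ₂=-0.013, ω₂=0.164
apply F[20]=+0.555 → step 21: x=-0.076, v=-0.353, θ₁=-0.001, ω₁=0.241, θ₂=-0.010, ω₂=0.159
apply F[21]=+0.636 → step 22: x=-0.083, v=-0.342, θ₁=0.004, ω₁=0.219, θ₂=-0.007, ω₂=0.153
apply F[22]=+0.699 → step 23: x=-0.089, v=-0.330, θ₁=0.008, ω₁=0.198, θ₂=-0.004, ω₂=0.146
apply F[23]=+0.749 → step 24: x=-0.096, v=-0.317, θ₁=0.012, ω₁=0.177, θ₂=-0.001, ω₂=0.139
apply F[24]=+0.785 → step 25: x=-0.102, v=-0.304, θ₁=0.015, ω₁=0.158, θ₂=0.002, ω₂=0.131
apply F[25]=+0.811 → step 26: x=-0.108, v=-0.291, θ₁=0.018, ω₁=0.139, θ₂=0.004, ω₂=0.123
apply F[26]=+0.826 → step 27: x=-0.114, v=-0.278, θ₁=0.020, ω₁=0.121, θ₂=0.006, ω₂=0.114
apply F[27]=+0.835 → step 28: x=-0.119, v=-0.264, θ₁=0.023, ω₁=0.105, θ₂=0.009, ω₂=0.106
apply F[28]=+0.836 → step 29: x=-0.124, v=-0.251, θ₁=0.025, ω₁=0.089, θ₂=0.011, ω₂=0.097
apply F[29]=+0.832 → step 30: x=-0.129, v=-0.238, θ₁=0.026, ω₁=0.075, θ₂=0.013, ω₂=0.089
apply F[30]=+0.823 → step 31: x=-0.134, v=-0.225, θ₁=0.028, ω₁=0.062, θ₂=0.014, ω₂=0.081
apply F[31]=+0.810 → step 32: x=-0.138, v=-0.213, θ₁=0.029, ω₁=0.050, θ₂=0.016, ω₂=0.073
apply F[32]=+0.795 → step 33: x=-0.142, v=-0.200, θ₁=0.030, ω₁=0.040, θ₂=0.017, ω₂=0.065
apply F[33]=+0.778 → step 34: x=-0.146, v=-0.189, θ₁=0.030, ω₁=0.030, θ₂=0.018, ω₂=0.058
apply F[34]=+0.757 → step 35: x=-0.150, v=-0.177, θ₁=0.031, ω₁=0.021, θ₂=0.019, ω₂=0.051
apply F[35]=+0.736 → step 36: x=-0.153, v=-0.166, θ₁=0.031, ω₁=0.014, θ₂=0.020, ω₂=0.044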